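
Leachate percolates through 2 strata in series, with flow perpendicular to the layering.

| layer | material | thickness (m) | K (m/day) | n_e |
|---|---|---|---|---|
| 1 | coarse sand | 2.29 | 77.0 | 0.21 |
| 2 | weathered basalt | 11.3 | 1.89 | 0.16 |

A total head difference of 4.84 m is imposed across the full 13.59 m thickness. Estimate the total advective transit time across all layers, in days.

With flow normal to the layers, continuity requires the same specific discharge q through every layer.
Σ(b_i/K_i) = 2.29/77.0 + 11.3/1.89 = 6.009 d.
q = Δh / Σ(b_i/K_i) = 4.84 / 6.009 = 0.8055 m/day.
In each layer the seepage velocity is v_i = q/n_i, so the layer transit time is t_i = b_i·n_i / q:
  layer 1 (coarse sand): t_1 = 2.29 × 0.21 / 0.8055 = 0.5970 d
  layer 2 (weathered basalt): t_2 = 11.3 × 0.16 / 0.8055 = 2.245 d
Total t = Σ t_i = 2.842 days.

2.84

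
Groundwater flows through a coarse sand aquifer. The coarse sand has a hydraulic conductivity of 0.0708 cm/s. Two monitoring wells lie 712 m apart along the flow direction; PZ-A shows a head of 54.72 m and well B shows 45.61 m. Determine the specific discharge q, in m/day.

0.783

Convert K: 0.0708 cm/s × 864 = 61.17 m/day.
Hydraulic gradient i = (54.72 − 45.61) / 712 = 9.11 / 712 = 0.01279.
Specific discharge q = K · i = 61.17 × 0.01279 = 0.7827 m/day.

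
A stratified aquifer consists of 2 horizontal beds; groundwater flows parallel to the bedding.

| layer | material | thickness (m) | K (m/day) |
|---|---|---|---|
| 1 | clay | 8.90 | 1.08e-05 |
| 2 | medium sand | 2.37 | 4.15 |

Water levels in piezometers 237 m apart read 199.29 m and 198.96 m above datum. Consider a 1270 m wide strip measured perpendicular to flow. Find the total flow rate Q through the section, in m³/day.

Flow is parallel to layering, so each bed carries its own Darcy discharge and the transmissivities add.
Σ(K_i·b_i) = 1.08e-05×8.90 + 4.15×2.37 = 9.836 m²/day.
Hydraulic gradient i = (199.29 − 198.96) / 237 = 0.33 / 237 = 0.001392.
Q = Σ(K_i·b_i) · W · i = 9.836 × 1270 × 0.001392 = 17.39 m³/day.

17.4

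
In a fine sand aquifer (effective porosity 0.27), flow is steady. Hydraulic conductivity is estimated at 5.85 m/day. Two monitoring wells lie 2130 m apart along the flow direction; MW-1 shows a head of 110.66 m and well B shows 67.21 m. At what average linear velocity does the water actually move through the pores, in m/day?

0.442

Hydraulic gradient i = (110.66 − 67.21) / 2130 = 43.45 / 2130 = 0.02040.
Darcy flux q = K · i = 5.850 × 0.02040 = 0.1193 m/day.
Seepage velocity v = q / n_e = 0.1193 / 0.27 = 0.4420 m/day.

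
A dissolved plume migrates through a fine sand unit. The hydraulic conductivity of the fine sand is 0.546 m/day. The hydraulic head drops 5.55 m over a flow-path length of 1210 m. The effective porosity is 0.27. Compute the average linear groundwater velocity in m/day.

0.00928

Hydraulic gradient i = Δh / L = 5.55 / 1210 = 0.004587.
Darcy flux q = K · i = 0.5460 × 0.004587 = 0.002504 m/day.
Seepage velocity v = q / n_e = 0.002504 / 0.27 = 0.009275 m/day.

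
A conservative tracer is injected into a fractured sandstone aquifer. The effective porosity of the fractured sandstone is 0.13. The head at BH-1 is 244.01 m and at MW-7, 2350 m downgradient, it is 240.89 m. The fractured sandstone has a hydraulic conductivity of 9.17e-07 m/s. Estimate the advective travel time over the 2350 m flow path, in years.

7950

Convert K: 9.17e-07 m/s × 86400 = 0.07923 m/day.
Hydraulic gradient i = (244.01 − 240.89) / 2350 = 3.12 / 2350 = 0.001328.
Darcy flux q = K · i = 0.07923 × 0.001328 = 0.0001052 m/day.
Seepage velocity v = q / n_e = 0.0001052 / 0.13 = 0.0008091 m/day.
Travel time t = L / v = 2350 / 0.0008091 = 2.904e+06 days = 7952 years.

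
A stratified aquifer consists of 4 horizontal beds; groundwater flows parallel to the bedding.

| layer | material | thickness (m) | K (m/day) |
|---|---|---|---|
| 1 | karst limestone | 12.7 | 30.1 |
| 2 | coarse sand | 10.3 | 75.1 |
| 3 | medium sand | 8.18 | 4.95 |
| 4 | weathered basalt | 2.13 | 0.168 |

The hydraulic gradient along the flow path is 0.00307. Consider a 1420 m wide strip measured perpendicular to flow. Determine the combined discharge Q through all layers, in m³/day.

Flow is parallel to layering, so each bed carries its own Darcy discharge and the transmissivities add.
Σ(K_i·b_i) = 30.1×12.7 + 75.1×10.3 + 4.95×8.18 + 0.168×2.13 = 1197 m²/day.
Hydraulic gradient i = 0.00307.
Q = Σ(K_i·b_i) · W · i = 1197 × 1420 × 0.003070 = 5217 m³/day.

5220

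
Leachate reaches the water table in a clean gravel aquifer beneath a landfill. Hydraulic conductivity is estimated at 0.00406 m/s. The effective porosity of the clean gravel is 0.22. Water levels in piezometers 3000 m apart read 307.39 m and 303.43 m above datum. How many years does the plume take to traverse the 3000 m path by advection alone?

3.90

Convert K: 0.00406 m/s × 86400 = 350.8 m/day.
Hydraulic gradient i = (307.39 − 303.43) / 3000 = 3.96 / 3000 = 0.001320.
Darcy flux q = K · i = 350.8 × 0.001320 = 0.4630 m/day.
Seepage velocity v = q / n_e = 0.4630 / 0.22 = 2.105 m/day.
Travel time t = L / v = 3000 / 2.105 = 1425 days = 3.902 years.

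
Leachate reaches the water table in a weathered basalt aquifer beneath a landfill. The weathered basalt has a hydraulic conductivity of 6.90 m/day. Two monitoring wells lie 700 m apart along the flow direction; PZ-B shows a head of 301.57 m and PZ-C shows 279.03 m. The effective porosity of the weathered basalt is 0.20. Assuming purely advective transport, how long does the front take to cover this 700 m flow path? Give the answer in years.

Hydraulic gradient i = (301.57 − 279.03) / 700 = 22.54 / 700 = 0.03220.
Darcy flux q = K · i = 6.900 × 0.03220 = 0.2222 m/day.
Seepage velocity v = q / n_e = 0.2222 / 0.20 = 1.111 m/day.
Travel time t = L / v = 700 / 1.111 = 630.1 days = 1.725 years.

1.73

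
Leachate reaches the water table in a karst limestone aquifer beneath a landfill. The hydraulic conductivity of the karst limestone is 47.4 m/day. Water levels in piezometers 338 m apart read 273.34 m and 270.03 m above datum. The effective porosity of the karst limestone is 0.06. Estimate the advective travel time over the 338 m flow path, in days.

43.7

Hydraulic gradient i = (273.34 − 270.03) / 338 = 3.31 / 338 = 0.009793.
Darcy flux q = K · i = 47.40 × 0.009793 = 0.4642 m/day.
Seepage velocity v = q / n_e = 0.4642 / 0.06 = 7.736 m/day.
Travel time t = L / v = 338 / 7.736 = 43.69 days.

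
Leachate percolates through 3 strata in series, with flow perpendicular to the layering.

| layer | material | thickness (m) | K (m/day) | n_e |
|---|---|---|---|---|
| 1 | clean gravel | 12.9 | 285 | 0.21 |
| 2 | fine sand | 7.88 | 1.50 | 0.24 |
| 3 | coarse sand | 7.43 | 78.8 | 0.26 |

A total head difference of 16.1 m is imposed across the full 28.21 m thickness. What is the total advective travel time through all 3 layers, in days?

With flow normal to the layers, continuity requires the same specific discharge q through every layer.
Σ(b_i/K_i) = 12.9/285 + 7.88/1.50 + 7.43/78.8 = 5.393 d.
q = Δh / Σ(b_i/K_i) = 16.1 / 5.393 = 2.985 m/day.
In each layer the seepage velocity is v_i = q/n_i, so the layer transit time is t_i = b_i·n_i / q:
  layer 1 (clean gravel): t_1 = 12.9 × 0.21 / 2.985 = 0.9074 d
  layer 2 (fine sand): t_2 = 7.88 × 0.24 / 2.985 = 0.6335 d
  layer 3 (coarse sand): t_3 = 7.43 × 0.26 / 2.985 = 0.6471 d
Total t = Σ t_i = 2.188 days.

2.19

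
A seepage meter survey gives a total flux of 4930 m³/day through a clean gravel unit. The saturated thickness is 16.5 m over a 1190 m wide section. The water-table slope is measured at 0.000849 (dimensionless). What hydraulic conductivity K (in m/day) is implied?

Cross-sectional area A = 1190 × 16.5 = 19635 m².
Hydraulic gradient i = 0.000849.
From Q = K·A·i, K = Q / (A·i) = 4930 / (19635 × 0.0008490) = 295.7 m/day.

296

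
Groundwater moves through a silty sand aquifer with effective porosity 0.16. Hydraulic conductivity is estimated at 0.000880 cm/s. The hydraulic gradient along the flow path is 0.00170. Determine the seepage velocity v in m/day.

0.00808

Convert K: 0.000880 cm/s × 864 = 0.7603 m/day.
Hydraulic gradient i = 0.00170.
Darcy flux q = K · i = 0.7603 × 0.001700 = 0.001293 m/day.
Seepage velocity v = q / n_e = 0.001293 / 0.16 = 0.008078 m/day.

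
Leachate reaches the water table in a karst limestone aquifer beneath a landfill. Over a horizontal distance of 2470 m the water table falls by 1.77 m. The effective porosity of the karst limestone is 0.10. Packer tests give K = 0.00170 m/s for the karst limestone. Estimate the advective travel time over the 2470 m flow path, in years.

6.42

Convert K: 0.00170 m/s × 86400 = 146.9 m/day.
Hydraulic gradient i = Δh / L = 1.77 / 2470 = 0.0007166.
Darcy flux q = K · i = 146.9 × 0.0007166 = 0.1053 m/day.
Seepage velocity v = q / n_e = 0.1053 / 0.10 = 1.053 m/day.
Travel time t = L / v = 2470 / 1.053 = 2347 days = 6.425 years.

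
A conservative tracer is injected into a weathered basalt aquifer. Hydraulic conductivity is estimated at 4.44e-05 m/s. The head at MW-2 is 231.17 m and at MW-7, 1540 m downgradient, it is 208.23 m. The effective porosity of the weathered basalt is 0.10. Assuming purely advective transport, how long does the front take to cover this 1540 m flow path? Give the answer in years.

Convert K: 4.44e-05 m/s × 86400 = 3.836 m/day.
Hydraulic gradient i = (231.17 − 208.23) / 1540 = 22.94 / 1540 = 0.01490.
Darcy flux q = K · i = 3.836 × 0.01490 = 0.05714 m/day.
Seepage velocity v = q / n_e = 0.05714 / 0.10 = 0.5714 m/day.
Travel time t = L / v = 1540 / 0.5714 = 2695 days = 7.378 years.

7.38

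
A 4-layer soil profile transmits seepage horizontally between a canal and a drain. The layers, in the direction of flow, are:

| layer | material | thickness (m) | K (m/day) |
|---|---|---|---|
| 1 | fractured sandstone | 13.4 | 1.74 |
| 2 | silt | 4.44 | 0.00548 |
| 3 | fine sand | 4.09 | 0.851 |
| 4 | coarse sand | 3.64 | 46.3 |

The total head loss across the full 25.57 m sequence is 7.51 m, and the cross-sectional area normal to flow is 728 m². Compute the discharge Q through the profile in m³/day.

Flow is perpendicular to layering, so the layers act in series and the equivalent K is the thickness-weighted harmonic mean.
Total thickness L = 13.4 + 4.44 + 4.09 + 3.64 = 25.57 m.
Σ(b_i/K_i) = 13.4/1.74 + 4.44/0.00548 + 4.09/0.851 + 3.64/46.3 = 822.8 d.
K_eq = L / Σ(b_i/K_i) = 25.57 / 822.8 = 0.03108 m/day.
Q = K_eq · A · (Δh/L) = 0.03108 × 728 × (7.51/25.57) = 6.645 m³/day.

6.64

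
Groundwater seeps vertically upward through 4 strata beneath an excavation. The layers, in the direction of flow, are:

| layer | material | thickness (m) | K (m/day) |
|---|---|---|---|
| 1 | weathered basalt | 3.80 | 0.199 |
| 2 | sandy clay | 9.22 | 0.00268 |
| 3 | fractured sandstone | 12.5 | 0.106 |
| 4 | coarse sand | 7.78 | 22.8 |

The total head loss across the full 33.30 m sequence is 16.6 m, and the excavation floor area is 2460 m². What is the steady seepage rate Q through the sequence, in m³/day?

Flow is perpendicular to layering, so the layers act in series and the equivalent K is the thickness-weighted harmonic mean.
Total thickness L = 3.80 + 9.22 + 12.5 + 7.78 = 33.30 m.
Σ(b_i/K_i) = 3.80/0.199 + 9.22/0.00268 + 12.5/0.106 + 7.78/22.8 = 3578 d.
K_eq = L / Σ(b_i/K_i) = 33.30 / 3578 = 0.009308 m/day.
Q = K_eq · A · (Δh/L) = 0.009308 × 2460 × (16.6/33.30) = 11.41 m³/day.

11.4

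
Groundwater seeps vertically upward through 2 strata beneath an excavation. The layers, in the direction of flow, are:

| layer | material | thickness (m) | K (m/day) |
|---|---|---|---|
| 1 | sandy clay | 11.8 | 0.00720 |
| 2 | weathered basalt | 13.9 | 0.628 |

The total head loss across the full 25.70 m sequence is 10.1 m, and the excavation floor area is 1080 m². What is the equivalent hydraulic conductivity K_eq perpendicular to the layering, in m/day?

0.0155

Flow is perpendicular to layering, so the layers act in series and the equivalent K is the thickness-weighted harmonic mean.
Total thickness L = 11.8 + 13.9 = 25.70 m.
Σ(b_i/K_i) = 11.8/0.00720 + 13.9/0.628 = 1661 d.
K_eq = L / Σ(b_i/K_i) = 25.70 / 1661 = 0.01547 m/day.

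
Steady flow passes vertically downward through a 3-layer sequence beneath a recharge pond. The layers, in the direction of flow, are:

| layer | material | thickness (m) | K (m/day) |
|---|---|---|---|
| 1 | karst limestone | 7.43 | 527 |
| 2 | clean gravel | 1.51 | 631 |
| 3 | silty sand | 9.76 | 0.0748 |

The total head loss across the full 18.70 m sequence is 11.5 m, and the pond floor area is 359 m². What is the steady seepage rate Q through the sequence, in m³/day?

31.6

Flow is perpendicular to layering, so the layers act in series and the equivalent K is the thickness-weighted harmonic mean.
Total thickness L = 7.43 + 1.51 + 9.76 = 18.70 m.
Σ(b_i/K_i) = 7.43/527 + 1.51/631 + 9.76/0.0748 = 130.5 d.
K_eq = L / Σ(b_i/K_i) = 18.70 / 130.5 = 0.1433 m/day.
Q = K_eq · A · (Δh/L) = 0.1433 × 359 × (11.5/18.70) = 31.64 m³/day.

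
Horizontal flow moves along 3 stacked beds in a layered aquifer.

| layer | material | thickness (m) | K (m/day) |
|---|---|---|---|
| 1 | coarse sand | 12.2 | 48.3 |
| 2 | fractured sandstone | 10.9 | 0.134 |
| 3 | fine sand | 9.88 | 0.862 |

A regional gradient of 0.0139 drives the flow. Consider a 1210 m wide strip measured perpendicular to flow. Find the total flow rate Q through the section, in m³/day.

10100

Flow is parallel to layering, so each bed carries its own Darcy discharge and the transmissivities add.
Σ(K_i·b_i) = 48.3×12.2 + 0.134×10.9 + 0.862×9.88 = 599.2 m²/day.
Hydraulic gradient i = 0.0139.
Q = Σ(K_i·b_i) · W · i = 599.2 × 1210 × 0.01390 = 10079 m³/day.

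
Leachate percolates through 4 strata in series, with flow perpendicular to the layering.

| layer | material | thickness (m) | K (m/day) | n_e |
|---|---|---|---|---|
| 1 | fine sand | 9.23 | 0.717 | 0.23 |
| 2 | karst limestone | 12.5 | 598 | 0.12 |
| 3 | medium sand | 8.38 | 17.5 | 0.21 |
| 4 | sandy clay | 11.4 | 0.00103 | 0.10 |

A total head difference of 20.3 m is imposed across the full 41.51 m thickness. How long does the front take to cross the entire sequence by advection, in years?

With flow normal to the layers, continuity requires the same specific discharge q through every layer.
Σ(b_i/K_i) = 9.23/0.717 + 12.5/598 + 8.38/17.5 + 11.4/0.00103 = 11081 d.
q = Δh / Σ(b_i/K_i) = 20.3 / 11081 = 0.001832 m/day.
In each layer the seepage velocity is v_i = q/n_i, so the layer transit time is t_i = b_i·n_i / q:
  layer 1 (fine sand): t_1 = 9.23 × 0.23 / 0.001832 = 1159 d
  layer 2 (karst limestone): t_2 = 12.5 × 0.12 / 0.001832 = 818.8 d
  layer 3 (medium sand): t_3 = 8.38 × 0.21 / 0.001832 = 960.6 d
  layer 4 (sandy clay): t_4 = 11.4 × 0.10 / 0.001832 = 622.3 d
Total t = Σ t_i = 3561 days = 9.748 years.

9.75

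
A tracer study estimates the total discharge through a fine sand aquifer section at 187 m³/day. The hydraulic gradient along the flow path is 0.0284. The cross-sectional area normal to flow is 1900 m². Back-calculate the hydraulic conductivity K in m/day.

3.47

Hydraulic gradient i = 0.0284.
From Q = K·A·i, K = Q / (A·i) = 187 / (1900 × 0.02840) = 3.466 m/day.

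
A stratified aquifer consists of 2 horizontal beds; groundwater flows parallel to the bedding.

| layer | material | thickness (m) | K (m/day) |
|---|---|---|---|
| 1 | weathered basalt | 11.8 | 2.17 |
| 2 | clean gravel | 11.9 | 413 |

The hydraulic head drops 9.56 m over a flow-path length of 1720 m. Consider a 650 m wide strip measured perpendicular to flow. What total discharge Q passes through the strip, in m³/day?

Flow is parallel to layering, so each bed carries its own Darcy discharge and the transmissivities add.
Σ(K_i·b_i) = 2.17×11.8 + 413×11.9 = 4940 m²/day.
Hydraulic gradient i = Δh / L = 9.56 / 1720 = 0.005558.
Q = Σ(K_i·b_i) · W · i = 4940 × 650 × 0.005558 = 17848 m³/day.

17800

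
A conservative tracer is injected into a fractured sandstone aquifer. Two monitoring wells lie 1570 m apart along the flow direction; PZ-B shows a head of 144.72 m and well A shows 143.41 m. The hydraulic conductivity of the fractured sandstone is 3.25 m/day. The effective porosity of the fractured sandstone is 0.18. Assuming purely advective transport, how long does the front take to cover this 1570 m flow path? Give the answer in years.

Hydraulic gradient i = (144.72 − 143.41) / 1570 = 1.31 / 1570 = 0.0008344.
Darcy flux q = K · i = 3.250 × 0.0008344 = 0.002712 m/day.
Seepage velocity v = q / n_e = 0.002712 / 0.18 = 0.01507 m/day.
Travel time t = L / v = 1570 / 0.01507 = 1.042e+05 days = 285.3 years.

285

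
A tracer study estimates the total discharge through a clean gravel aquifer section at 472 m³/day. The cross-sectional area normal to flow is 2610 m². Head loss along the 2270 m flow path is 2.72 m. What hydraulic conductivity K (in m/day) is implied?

Hydraulic gradient i = Δh / L = 2.72 / 2270 = 0.001198.
From Q = K·A·i, K = Q / (A·i) = 472 / (2610 × 0.001198) = 150.9 m/day.

151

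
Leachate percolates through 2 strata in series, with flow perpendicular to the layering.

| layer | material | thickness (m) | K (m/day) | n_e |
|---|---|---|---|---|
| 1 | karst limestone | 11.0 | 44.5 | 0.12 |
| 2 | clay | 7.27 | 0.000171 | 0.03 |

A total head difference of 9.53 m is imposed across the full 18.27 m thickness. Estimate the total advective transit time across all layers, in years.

With flow normal to the layers, continuity requires the same specific discharge q through every layer.
Σ(b_i/K_i) = 11.0/44.5 + 7.27/0.000171 = 42515 d.
q = Δh / Σ(b_i/K_i) = 9.53 / 42515 = 0.0002242 m/day.
In each layer the seepage velocity is v_i = q/n_i, so the layer transit time is t_i = b_i·n_i / q:
  layer 1 (karst limestone): t_1 = 11.0 × 0.12 / 0.0002242 = 5889 d
  layer 2 (clay): t_2 = 7.27 × 0.03 / 0.0002242 = 973.0 d
Total t = Σ t_i = 6862 days = 18.79 years.

18.8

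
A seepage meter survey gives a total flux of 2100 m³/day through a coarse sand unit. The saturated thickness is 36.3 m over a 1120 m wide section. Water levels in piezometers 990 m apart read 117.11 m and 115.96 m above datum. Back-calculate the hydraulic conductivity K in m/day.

Cross-sectional area A = 1120 × 36.3 = 40656 m².
Hydraulic gradient i = (117.11 − 115.96) / 990 = 1.15 / 990 = 0.001162.
From Q = K·A·i, K = Q / (A·i) = 2100 / (40656 × 0.001162) = 44.47 m/day.

44.5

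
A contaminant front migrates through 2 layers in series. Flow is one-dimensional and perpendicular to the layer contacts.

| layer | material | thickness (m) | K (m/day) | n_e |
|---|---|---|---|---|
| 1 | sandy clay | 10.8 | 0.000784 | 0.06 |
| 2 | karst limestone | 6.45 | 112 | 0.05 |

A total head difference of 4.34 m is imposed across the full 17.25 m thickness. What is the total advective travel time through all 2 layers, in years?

8.43

With flow normal to the layers, continuity requires the same specific discharge q through every layer.
Σ(b_i/K_i) = 10.8/0.000784 + 6.45/112 = 13776 d.
q = Δh / Σ(b_i/K_i) = 4.34 / 13776 = 0.0003151 m/day.
In each layer the seepage velocity is v_i = q/n_i, so the layer transit time is t_i = b_i·n_i / q:
  layer 1 (sandy clay): t_1 = 10.8 × 0.06 / 0.0003151 = 2057 d
  layer 2 (karst limestone): t_2 = 6.45 × 0.05 / 0.0003151 = 1024 d
Total t = Σ t_i = 3080 days = 8.434 years.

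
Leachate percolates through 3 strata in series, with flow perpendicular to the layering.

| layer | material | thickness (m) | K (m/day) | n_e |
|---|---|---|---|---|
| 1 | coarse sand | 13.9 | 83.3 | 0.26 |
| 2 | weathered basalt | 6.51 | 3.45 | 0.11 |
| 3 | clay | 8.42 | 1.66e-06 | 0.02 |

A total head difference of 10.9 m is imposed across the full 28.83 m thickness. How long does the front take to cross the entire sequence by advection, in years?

5730

With flow normal to the layers, continuity requires the same specific discharge q through every layer.
Σ(b_i/K_i) = 13.9/83.3 + 6.51/3.45 + 8.42/1.66e-06 = 5.072e+06 d.
q = Δh / Σ(b_i/K_i) = 10.9 / 5.072e+06 = 2.149e-06 m/day.
In each layer the seepage velocity is v_i = q/n_i, so the layer transit time is t_i = b_i·n_i / q:
  layer 1 (coarse sand): t_1 = 13.9 × 0.26 / 2.149e-06 = 1.682e+06 d
  layer 2 (weathered basalt): t_2 = 6.51 × 0.11 / 2.149e-06 = 3.332e+05 d
  layer 3 (clay): t_3 = 8.42 × 0.02 / 2.149e-06 = 78365 d
Total t = Σ t_i = 2.093e+06 days = 5731 years.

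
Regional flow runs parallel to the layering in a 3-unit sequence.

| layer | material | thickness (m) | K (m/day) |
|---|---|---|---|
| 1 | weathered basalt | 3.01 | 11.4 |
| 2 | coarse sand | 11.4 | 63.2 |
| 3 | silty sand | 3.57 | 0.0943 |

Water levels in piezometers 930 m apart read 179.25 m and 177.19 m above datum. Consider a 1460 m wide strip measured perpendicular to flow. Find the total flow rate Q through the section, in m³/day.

Flow is parallel to layering, so each bed carries its own Darcy discharge and the transmissivities add.
Σ(K_i·b_i) = 11.4×3.01 + 63.2×11.4 + 0.0943×3.57 = 755.1 m²/day.
Hydraulic gradient i = (179.25 − 177.19) / 930 = 2.06 / 930 = 0.002215.
Q = Σ(K_i·b_i) · W · i = 755.1 × 1460 × 0.002215 = 2442 m³/day.

2440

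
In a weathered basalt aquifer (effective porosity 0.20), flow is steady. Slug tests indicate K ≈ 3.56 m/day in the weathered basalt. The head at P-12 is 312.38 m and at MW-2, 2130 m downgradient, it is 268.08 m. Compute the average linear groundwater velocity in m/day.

0.370

Hydraulic gradient i = (312.38 − 268.08) / 2130 = 44.3 / 2130 = 0.02080.
Darcy flux q = K · i = 3.560 × 0.02080 = 0.07404 m/day.
Seepage velocity v = q / n_e = 0.07404 / 0.20 = 0.3702 m/day.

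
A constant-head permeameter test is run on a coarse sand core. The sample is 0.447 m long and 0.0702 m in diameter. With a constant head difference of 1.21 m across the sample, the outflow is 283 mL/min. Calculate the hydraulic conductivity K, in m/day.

Cross-sectional area A = π·(d/2)² = π × (0.0702/2)² = 0.003870 m².
Convert discharge: 283 mL/min = 4.717e-06 m³/s.
Darcy's law rearranged: K = Q·L / (A·Δh) = 4.717e-06 × 0.447 / (0.003870 × 1.21) = 0.0004502 m/s = 38.90 m/day.

38.9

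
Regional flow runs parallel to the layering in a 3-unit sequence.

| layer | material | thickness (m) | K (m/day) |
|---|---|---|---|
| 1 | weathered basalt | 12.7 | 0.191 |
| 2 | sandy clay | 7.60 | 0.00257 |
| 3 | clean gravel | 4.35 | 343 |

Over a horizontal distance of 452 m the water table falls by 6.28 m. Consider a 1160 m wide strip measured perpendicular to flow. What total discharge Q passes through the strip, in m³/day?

Flow is parallel to layering, so each bed carries its own Darcy discharge and the transmissivities add.
Σ(K_i·b_i) = 0.191×12.7 + 0.00257×7.60 + 343×4.35 = 1494 m²/day.
Hydraulic gradient i = Δh / L = 6.28 / 452 = 0.01389.
Q = Σ(K_i·b_i) · W · i = 1494 × 1160 × 0.01389 = 24087 m³/day.

24100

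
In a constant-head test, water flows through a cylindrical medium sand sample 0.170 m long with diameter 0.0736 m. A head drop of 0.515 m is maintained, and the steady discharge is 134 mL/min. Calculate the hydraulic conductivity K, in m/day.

Cross-sectional area A = π·(d/2)² = π × (0.0736/2)² = 0.004254 m².
Convert discharge: 134 mL/min = 2.233e-06 m³/s.
Darcy's law rearranged: K = Q·L / (A·Δh) = 2.233e-06 × 0.170 / (0.004254 × 0.515) = 0.0001733 m/s = 14.97 m/day.

15.0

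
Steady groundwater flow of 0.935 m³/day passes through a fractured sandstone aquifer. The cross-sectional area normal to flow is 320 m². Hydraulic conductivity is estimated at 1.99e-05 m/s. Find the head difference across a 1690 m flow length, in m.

Convert K: 1.99e-05 m/s × 86400 = 1.719 m/day.
From Q = K·A·i, i = Q / (K·A) = 0.935 / (1.719 × 320.0) = 0.001699.
Head loss Δh = i · L = 0.001699 × 1690 = 2.872 m.

2.87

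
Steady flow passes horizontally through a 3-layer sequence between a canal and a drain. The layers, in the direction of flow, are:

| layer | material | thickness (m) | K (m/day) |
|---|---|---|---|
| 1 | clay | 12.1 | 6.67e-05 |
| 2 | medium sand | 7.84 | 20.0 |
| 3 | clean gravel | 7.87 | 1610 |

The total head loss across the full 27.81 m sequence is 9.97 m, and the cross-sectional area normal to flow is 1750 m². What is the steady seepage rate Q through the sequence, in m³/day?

Flow is perpendicular to layering, so the layers act in series and the equivalent K is the thickness-weighted harmonic mean.
Total thickness L = 12.1 + 7.84 + 7.87 = 27.81 m.
Σ(b_i/K_i) = 12.1/6.67e-05 + 7.84/20.0 + 7.87/1610 = 1.814e+05 d.
K_eq = L / Σ(b_i/K_i) = 27.81 / 1.814e+05 = 0.0001533 m/day.
Q = K_eq · A · (Δh/L) = 0.0001533 × 1750 × (9.97/27.81) = 0.09618 m³/day.

0.0962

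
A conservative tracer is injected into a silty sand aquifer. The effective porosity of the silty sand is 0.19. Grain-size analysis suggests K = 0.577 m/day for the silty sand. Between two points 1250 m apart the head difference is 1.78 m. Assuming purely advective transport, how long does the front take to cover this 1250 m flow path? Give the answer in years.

791

Hydraulic gradient i = Δh / L = 1.78 / 1250 = 0.001424.
Darcy flux q = K · i = 0.5770 × 0.001424 = 0.0008216 m/day.
Seepage velocity v = q / n_e = 0.0008216 / 0.19 = 0.004324 m/day.
Travel time t = L / v = 1250 / 0.004324 = 2.891e+05 days = 791.4 years.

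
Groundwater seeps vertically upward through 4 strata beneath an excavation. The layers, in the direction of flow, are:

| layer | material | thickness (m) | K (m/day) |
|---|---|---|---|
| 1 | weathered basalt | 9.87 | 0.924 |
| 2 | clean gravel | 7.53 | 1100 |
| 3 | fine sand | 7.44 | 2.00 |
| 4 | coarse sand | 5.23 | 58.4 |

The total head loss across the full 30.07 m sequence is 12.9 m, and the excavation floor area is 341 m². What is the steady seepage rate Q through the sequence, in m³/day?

Flow is perpendicular to layering, so the layers act in series and the equivalent K is the thickness-weighted harmonic mean.
Total thickness L = 9.87 + 7.53 + 7.44 + 5.23 = 30.07 m.
Σ(b_i/K_i) = 9.87/0.924 + 7.53/1100 + 7.44/2.00 + 5.23/58.4 = 14.50 d.
K_eq = L / Σ(b_i/K_i) = 30.07 / 14.50 = 2.074 m/day.
Q = K_eq · A · (Δh/L) = 2.074 × 341 × (12.9/30.07) = 303.4 m³/day.

303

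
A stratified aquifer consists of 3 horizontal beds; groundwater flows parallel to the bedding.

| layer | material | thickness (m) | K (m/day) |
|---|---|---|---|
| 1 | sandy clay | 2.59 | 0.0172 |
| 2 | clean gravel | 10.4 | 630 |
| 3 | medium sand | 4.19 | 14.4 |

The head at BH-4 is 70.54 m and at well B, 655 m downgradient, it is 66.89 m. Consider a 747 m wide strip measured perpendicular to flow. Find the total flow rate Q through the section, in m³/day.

Flow is parallel to layering, so each bed carries its own Darcy discharge and the transmissivities add.
Σ(K_i·b_i) = 0.0172×2.59 + 630×10.4 + 14.4×4.19 = 6612 m²/day.
Hydraulic gradient i = (70.54 − 66.89) / 655 = 3.65 / 655 = 0.005573.
Q = Σ(K_i·b_i) · W · i = 6612 × 747 × 0.005573 = 27525 m³/day.

27500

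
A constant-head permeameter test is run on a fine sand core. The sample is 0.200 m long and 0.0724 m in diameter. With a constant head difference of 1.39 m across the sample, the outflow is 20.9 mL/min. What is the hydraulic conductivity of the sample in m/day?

1.05

Cross-sectional area A = π·(d/2)² = π × (0.0724/2)² = 0.004117 m².
Convert discharge: 20.9 mL/min = 3.483e-07 m³/s.
Darcy's law rearranged: K = Q·L / (A·Δh) = 3.483e-07 × 0.200 / (0.004117 × 1.39) = 1.217e-05 m/s = 1.052 m/day.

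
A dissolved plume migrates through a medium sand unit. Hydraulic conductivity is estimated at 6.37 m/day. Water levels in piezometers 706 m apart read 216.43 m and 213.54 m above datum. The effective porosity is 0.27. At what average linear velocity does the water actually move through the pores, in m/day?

0.0966

Hydraulic gradient i = (216.43 − 213.54) / 706 = 2.89 / 706 = 0.004093.
Darcy flux q = K · i = 6.370 × 0.004093 = 0.02608 m/day.
Seepage velocity v = q / n_e = 0.02608 / 0.27 = 0.09658 m/day.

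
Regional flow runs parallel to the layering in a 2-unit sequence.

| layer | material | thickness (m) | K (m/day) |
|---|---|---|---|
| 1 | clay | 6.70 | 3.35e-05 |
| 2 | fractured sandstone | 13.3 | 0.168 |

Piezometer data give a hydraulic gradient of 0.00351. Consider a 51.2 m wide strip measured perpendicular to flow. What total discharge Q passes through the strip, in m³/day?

0.402

Flow is parallel to layering, so each bed carries its own Darcy discharge and the transmissivities add.
Σ(K_i·b_i) = 3.35e-05×6.70 + 0.168×13.3 = 2.235 m²/day.
Hydraulic gradient i = 0.00351.
Q = Σ(K_i·b_i) · W · i = 2.235 × 51.2 × 0.003510 = 0.4016 m³/day.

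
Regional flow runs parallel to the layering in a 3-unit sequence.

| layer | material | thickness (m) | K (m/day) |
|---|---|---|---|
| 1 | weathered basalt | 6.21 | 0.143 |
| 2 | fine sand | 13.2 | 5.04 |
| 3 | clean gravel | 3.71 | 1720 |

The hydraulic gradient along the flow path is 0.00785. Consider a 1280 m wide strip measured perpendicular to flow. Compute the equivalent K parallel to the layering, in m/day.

279

Flow is parallel to layering, so each bed carries its own Darcy discharge and the transmissivities add.
Σ(K_i·b_i) = 0.143×6.21 + 5.04×13.2 + 1720×3.71 = 6449 m²/day.
Total thickness b = 23.12 m, so K_eq = Σ(K_i·b_i)/b = 278.9 m/day.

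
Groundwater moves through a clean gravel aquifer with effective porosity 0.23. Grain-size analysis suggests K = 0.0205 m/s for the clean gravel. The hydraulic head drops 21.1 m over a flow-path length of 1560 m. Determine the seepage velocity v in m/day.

104

Convert K: 0.0205 m/s × 86400 = 1771 m/day.
Hydraulic gradient i = Δh / L = 21.1 / 1560 = 0.01353.
Darcy flux q = K · i = 1771 × 0.01353 = 23.96 m/day.
Seepage velocity v = q / n_e = 23.96 / 0.23 = 104.2 m/day.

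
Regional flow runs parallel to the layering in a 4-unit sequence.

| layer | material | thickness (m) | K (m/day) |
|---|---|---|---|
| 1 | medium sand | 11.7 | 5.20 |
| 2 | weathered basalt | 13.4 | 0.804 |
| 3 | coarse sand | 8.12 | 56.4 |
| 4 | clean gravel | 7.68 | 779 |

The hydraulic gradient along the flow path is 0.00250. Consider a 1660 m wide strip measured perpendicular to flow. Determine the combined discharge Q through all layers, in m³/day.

Flow is parallel to layering, so each bed carries its own Darcy discharge and the transmissivities add.
Σ(K_i·b_i) = 5.20×11.7 + 0.804×13.4 + 56.4×8.12 + 779×7.68 = 6512 m²/day.
Hydraulic gradient i = 0.00250.
Q = Σ(K_i·b_i) · W · i = 6512 × 1660 × 0.002500 = 27026 m³/day.

27000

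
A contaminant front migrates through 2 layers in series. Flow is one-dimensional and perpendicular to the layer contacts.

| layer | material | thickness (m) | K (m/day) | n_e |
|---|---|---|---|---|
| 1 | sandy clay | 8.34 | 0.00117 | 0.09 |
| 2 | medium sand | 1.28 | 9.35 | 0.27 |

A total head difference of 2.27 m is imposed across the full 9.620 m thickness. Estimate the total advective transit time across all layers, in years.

9.42

With flow normal to the layers, continuity requires the same specific discharge q through every layer.
Σ(b_i/K_i) = 8.34/0.00117 + 1.28/9.35 = 7128 d.
q = Δh / Σ(b_i/K_i) = 2.27 / 7128 = 0.0003184 m/day.
In each layer the seepage velocity is v_i = q/n_i, so the layer transit time is t_i = b_i·n_i / q:
  layer 1 (sandy clay): t_1 = 8.34 × 0.09 / 0.0003184 = 2357 d
  layer 2 (medium sand): t_2 = 1.28 × 0.27 / 0.0003184 = 1085 d
Total t = Σ t_i = 3442 days = 9.425 years.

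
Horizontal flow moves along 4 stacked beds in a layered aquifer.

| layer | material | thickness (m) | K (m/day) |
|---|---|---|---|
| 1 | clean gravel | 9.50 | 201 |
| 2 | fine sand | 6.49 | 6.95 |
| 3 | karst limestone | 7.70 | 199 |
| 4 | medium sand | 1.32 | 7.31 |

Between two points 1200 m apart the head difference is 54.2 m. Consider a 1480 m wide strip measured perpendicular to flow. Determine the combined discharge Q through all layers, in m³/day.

234000

Flow is parallel to layering, so each bed carries its own Darcy discharge and the transmissivities add.
Σ(K_i·b_i) = 201×9.50 + 6.95×6.49 + 199×7.70 + 7.31×1.32 = 3497 m²/day.
Hydraulic gradient i = Δh / L = 54.2 / 1200 = 0.04517.
Q = Σ(K_i·b_i) · W · i = 3497 × 1480 × 0.04517 = 2.337e+05 m³/day.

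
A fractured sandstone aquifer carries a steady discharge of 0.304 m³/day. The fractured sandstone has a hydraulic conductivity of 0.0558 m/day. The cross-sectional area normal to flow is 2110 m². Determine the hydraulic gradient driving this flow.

From Q = K·A·i, i = Q / (K·A) = 0.304 / (0.05580 × 2110) = 0.002582.

0.00258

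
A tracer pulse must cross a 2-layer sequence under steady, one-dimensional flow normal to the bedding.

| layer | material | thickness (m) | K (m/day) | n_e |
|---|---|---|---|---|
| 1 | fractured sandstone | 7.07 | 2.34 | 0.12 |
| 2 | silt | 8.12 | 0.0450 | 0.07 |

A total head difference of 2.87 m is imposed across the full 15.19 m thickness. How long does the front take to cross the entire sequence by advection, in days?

90.6

With flow normal to the layers, continuity requires the same specific discharge q through every layer.
Σ(b_i/K_i) = 7.07/2.34 + 8.12/0.0450 = 183.5 d.
q = Δh / Σ(b_i/K_i) = 2.87 / 183.5 = 0.01564 m/day.
In each layer the seepage velocity is v_i = q/n_i, so the layer transit time is t_i = b_i·n_i / q:
  layer 1 (fractured sandstone): t_1 = 7.07 × 0.12 / 0.01564 = 54.23 d
  layer 2 (silt): t_2 = 8.12 × 0.07 / 0.01564 = 36.34 d
Total t = Σ t_i = 90.57 days.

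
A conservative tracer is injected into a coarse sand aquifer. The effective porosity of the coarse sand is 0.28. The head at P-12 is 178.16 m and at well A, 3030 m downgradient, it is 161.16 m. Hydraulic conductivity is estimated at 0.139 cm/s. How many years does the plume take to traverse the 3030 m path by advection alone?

3.45

Convert K: 0.139 cm/s × 864 = 120.1 m/day.
Hydraulic gradient i = (178.16 − 161.16) / 3030 = 17 / 3030 = 0.005611.
Darcy flux q = K · i = 120.1 × 0.005611 = 0.6738 m/day.
Seepage velocity v = q / n_e = 0.6738 / 0.28 = 2.406 m/day.
Travel time t = L / v = 3030 / 2.406 = 1259 days = 3.447 years.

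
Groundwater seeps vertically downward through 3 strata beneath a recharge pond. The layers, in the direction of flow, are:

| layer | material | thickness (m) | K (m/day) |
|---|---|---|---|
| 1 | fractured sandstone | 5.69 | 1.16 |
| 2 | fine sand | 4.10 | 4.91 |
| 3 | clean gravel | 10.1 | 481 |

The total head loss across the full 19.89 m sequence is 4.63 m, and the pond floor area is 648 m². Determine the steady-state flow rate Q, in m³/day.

521

Flow is perpendicular to layering, so the layers act in series and the equivalent K is the thickness-weighted harmonic mean.
Total thickness L = 5.69 + 4.10 + 10.1 = 19.89 m.
Σ(b_i/K_i) = 5.69/1.16 + 4.10/4.91 + 10.1/481 = 5.761 d.
K_eq = L / Σ(b_i/K_i) = 19.89 / 5.761 = 3.452 m/day.
Q = K_eq · A · (Δh/L) = 3.452 × 648 × (4.63/19.89) = 520.8 m³/day.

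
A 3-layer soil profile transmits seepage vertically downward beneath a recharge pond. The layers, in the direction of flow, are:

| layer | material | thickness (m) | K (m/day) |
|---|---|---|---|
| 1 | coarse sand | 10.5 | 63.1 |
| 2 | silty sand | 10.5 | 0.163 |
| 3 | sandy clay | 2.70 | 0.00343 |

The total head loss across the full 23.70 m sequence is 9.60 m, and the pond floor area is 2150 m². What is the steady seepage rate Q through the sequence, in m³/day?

24.2

Flow is perpendicular to layering, so the layers act in series and the equivalent K is the thickness-weighted harmonic mean.
Total thickness L = 10.5 + 10.5 + 2.70 = 23.70 m.
Σ(b_i/K_i) = 10.5/63.1 + 10.5/0.163 + 2.70/0.00343 = 851.8 d.
K_eq = L / Σ(b_i/K_i) = 23.70 / 851.8 = 0.02782 m/day.
Q = K_eq · A · (Δh/L) = 0.02782 × 2150 × (9.60/23.70) = 24.23 m³/day.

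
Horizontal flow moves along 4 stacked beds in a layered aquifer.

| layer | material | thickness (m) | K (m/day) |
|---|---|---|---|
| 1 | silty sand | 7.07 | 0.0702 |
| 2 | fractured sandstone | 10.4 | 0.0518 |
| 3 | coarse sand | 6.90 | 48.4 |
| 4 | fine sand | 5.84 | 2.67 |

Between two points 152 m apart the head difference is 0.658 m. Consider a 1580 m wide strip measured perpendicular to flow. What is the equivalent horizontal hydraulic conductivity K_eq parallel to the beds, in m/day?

Flow is parallel to layering, so each bed carries its own Darcy discharge and the transmissivities add.
Σ(K_i·b_i) = 0.0702×7.07 + 0.0518×10.4 + 48.4×6.90 + 2.67×5.84 = 350.6 m²/day.
Total thickness b = 30.21 m, so K_eq = Σ(K_i·b_i)/b = 11.61 m/day.

11.6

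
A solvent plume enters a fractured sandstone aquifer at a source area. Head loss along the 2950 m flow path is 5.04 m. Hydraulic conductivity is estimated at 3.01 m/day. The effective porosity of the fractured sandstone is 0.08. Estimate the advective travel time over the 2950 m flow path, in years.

Hydraulic gradient i = Δh / L = 5.04 / 2950 = 0.001708.
Darcy flux q = K · i = 3.010 × 0.001708 = 0.005143 m/day.
Seepage velocity v = q / n_e = 0.005143 / 0.08 = 0.06428 m/day.
Travel time t = L / v = 2950 / 0.06428 = 45892 days = 125.6 years.

126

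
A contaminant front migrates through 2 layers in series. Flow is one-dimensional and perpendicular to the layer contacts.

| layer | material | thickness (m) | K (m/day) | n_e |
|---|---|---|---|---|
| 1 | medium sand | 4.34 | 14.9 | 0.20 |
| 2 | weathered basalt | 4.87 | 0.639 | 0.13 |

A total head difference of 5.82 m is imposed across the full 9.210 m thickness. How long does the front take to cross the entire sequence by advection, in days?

With flow normal to the layers, continuity requires the same specific discharge q through every layer.
Σ(b_i/K_i) = 4.34/14.9 + 4.87/0.639 = 7.913 d.
q = Δh / Σ(b_i/K_i) = 5.82 / 7.913 = 0.7355 m/day.
In each layer the seepage velocity is v_i = q/n_i, so the layer transit time is t_i = b_i·n_i / q:
  layer 1 (medium sand): t_1 = 4.34 × 0.20 / 0.7355 = 1.180 d
  layer 2 (weathered basalt): t_2 = 4.87 × 0.13 / 0.7355 = 0.8607 d
Total t = Σ t_i = 2.041 days.

2.04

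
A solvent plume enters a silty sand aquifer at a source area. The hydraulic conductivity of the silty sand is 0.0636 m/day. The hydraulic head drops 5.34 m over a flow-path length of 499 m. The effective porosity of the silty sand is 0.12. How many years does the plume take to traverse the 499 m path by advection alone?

241

Hydraulic gradient i = Δh / L = 5.34 / 499 = 0.01070.
Darcy flux q = K · i = 0.06360 × 0.01070 = 0.0006806 m/day.
Seepage velocity v = q / n_e = 0.0006806 / 0.12 = 0.005672 m/day.
Travel time t = L / v = 499 / 0.005672 = 87980 days = 240.9 years.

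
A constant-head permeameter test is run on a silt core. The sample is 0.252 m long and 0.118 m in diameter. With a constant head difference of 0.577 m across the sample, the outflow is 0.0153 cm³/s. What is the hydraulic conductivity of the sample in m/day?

0.0528

Cross-sectional area A = π·(d/2)² = π × (0.118/2)² = 0.01094 m².
Convert discharge: 0.0153 cm³/s = 1.530e-08 m³/s.
Darcy's law rearranged: K = Q·L / (A·Δh) = 1.530e-08 × 0.252 / (0.01094 × 0.577) = 6.110e-07 m/s = 0.05279 m/day.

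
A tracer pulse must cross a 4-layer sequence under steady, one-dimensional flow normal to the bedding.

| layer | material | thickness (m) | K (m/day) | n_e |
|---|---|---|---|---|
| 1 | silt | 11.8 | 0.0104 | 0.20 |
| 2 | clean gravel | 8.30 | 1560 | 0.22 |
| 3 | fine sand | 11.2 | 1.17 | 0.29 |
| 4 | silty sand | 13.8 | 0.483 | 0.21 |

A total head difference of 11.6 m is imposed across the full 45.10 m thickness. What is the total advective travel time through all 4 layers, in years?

With flow normal to the layers, continuity requires the same specific discharge q through every layer.
Σ(b_i/K_i) = 11.8/0.0104 + 8.30/1560 + 11.2/1.17 + 13.8/0.483 = 1173 d.
q = Δh / Σ(b_i/K_i) = 11.6 / 1173 = 0.009891 m/day.
In each layer the seepage velocity is v_i = q/n_i, so the layer transit time is t_i = b_i·n_i / q:
  layer 1 (silt): t_1 = 11.8 × 0.20 / 0.009891 = 238.6 d
  layer 2 (clean gravel): t_2 = 8.30 × 0.22 / 0.009891 = 184.6 d
  layer 3 (fine sand): t_3 = 11.2 × 0.29 / 0.009891 = 328.4 d
  layer 4 (silty sand): t_4 = 13.8 × 0.21 / 0.009891 = 293.0 d
Total t = Σ t_i = 1045 days = 2.860 years.

2.86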